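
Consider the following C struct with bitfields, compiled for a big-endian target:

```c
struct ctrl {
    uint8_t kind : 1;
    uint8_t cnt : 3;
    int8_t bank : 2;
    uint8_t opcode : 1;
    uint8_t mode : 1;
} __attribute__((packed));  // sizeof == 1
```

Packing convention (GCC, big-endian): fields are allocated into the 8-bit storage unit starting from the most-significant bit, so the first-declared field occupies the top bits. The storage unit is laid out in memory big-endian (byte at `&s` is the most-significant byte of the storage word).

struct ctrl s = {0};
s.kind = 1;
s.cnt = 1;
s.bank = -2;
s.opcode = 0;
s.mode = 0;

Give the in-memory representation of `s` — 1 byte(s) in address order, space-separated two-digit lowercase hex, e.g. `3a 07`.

kind (1b) val=1 bits=0x1 at bit 7: 0x80
cnt (3b) val=1 bits=0x1 at bit 4: 0x90
bank (2b) val=-2 bits=0x2 at bit 2: 0x98
opcode (1b) val=0 bits=0x0 at bit 1: 0x98
mode (1b) val=0 bits=0x0 at bit 0: 0x98
word = 0x98 → big-endian bytes:
  [0]=0x98

98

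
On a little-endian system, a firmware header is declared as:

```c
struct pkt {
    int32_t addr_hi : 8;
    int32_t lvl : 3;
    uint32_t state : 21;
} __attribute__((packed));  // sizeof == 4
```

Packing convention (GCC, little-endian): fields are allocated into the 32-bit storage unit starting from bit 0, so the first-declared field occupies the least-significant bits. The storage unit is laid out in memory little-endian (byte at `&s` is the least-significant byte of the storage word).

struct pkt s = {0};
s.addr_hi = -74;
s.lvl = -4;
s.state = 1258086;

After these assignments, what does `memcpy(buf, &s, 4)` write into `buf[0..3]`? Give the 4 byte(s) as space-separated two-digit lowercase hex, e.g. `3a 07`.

[0+:8] addr_hi=-74 & 0xff = 0xb6; word=0x000000b6
[8+:3] lvl=-4 & 0x7 = 0x4; word=0x000004b6
[11+:21] state=1258086 & 0x1fffff = 0x133266; word=0x999334b6
word = 0x999334b6 → little-endian bytes:
  [0]=0xb6  [1]=0x34  [2]=0x93  [3]=0x99

b6 34 93 99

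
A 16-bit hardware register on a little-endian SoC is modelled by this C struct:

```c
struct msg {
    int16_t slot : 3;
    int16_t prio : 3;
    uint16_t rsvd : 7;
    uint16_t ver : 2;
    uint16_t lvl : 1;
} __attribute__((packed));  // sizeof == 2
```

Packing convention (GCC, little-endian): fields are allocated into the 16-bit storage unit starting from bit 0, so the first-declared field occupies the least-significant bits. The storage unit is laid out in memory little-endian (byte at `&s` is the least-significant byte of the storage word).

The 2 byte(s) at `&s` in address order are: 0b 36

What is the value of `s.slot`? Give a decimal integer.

3

[0]=0x0b [1]=0x36 (little-endian) → word 0x360b
slot [0+:3] = (word>>0) & 0x7 = 3  ←
prio [3+:3] = (word>>3) & 0x7 = 1
rsvd [6+:7] = (word>>6) & 0x7f = 88
ver [13+:2] = (word>>13) & 0x3 = 1
lvl [15+:1] = (word>>15) & 0x1 = 0
slot signed 3b, MSB=0: value = 3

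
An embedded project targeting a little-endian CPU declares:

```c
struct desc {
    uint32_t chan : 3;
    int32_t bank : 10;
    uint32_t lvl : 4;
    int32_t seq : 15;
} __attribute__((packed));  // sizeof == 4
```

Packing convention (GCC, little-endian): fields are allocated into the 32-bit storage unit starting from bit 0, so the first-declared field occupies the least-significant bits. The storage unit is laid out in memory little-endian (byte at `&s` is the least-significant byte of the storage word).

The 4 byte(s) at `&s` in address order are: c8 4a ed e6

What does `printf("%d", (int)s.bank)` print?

345

[0]=0xc8 [1]=0x4a [2]=0xed [3]=0xe6 (little-endian) → word 0xe6ed4ac8
chan [0+:3] = (word>>0) & 0x7 = 0
bank [3+:10] = (word>>3) & 0x3ff = 345  ←
lvl [13+:4] = (word>>13) & 0xf = 10
seq [17+:15] = (word>>17) & 0x7fff = 29558
bank signed 10b, MSB=0: value = 345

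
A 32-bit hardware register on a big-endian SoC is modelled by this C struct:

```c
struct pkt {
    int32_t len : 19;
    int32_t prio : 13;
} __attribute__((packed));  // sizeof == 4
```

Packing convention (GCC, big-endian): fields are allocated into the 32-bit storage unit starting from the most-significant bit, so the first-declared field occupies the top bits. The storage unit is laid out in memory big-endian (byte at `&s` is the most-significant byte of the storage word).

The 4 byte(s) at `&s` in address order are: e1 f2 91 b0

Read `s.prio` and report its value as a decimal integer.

-3664

[0]=0xe1 [1]=0xf2 [2]=0x91 [3]=0xb0 (big-endian) → word 0xe1f291b0
len [13+:19] = (word>>13) & 0x7ffff = 462740
prio [0+:13] = (word>>0) & 0x1fff = 4528  ←
prio signed 13b, MSB=1: 4528 - 8192 = -3664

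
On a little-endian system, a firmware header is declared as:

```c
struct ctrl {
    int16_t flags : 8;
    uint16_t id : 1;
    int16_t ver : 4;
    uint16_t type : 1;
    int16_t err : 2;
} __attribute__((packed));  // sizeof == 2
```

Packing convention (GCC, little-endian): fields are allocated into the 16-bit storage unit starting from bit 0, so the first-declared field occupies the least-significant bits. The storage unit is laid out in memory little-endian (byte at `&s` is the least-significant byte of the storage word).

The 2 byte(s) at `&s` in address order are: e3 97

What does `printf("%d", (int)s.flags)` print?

[0]=0xe3 [1]=0x97 (little-endian) → word 0x97e3
flags:8 @ bit 0 → (0x97e3>>0)&0xff = 0xe3  ←
id:1 @ bit 8 → (0x97e3>>8)&0x1 = 0x1
ver:4 @ bit 9 → (0x97e3>>9)&0xf = 0xb
type:1 @ bit 13 → (0x97e3>>13)&0x1 = 0x0
err:2 @ bit 14 → (0x97e3>>14)&0x3 = 0x2
flags signed 8b, MSB=1: 227 - 256 = -29

-29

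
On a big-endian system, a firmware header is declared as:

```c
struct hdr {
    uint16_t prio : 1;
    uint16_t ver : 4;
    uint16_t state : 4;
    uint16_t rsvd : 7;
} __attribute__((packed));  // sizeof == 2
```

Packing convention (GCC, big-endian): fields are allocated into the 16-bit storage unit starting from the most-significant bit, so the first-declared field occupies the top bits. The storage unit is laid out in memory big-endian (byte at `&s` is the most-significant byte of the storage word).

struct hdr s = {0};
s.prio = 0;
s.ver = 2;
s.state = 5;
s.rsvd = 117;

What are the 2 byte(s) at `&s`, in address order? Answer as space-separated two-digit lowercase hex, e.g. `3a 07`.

12 f5

prio (1b) val=0 bits=0x0 at bit 15: 0x0000
ver (4b) val=2 bits=0x2 at bit 11: 0x1000
state (4b) val=5 bits=0x5 at bit 7: 0x1280
rsvd (7b) val=117 bits=0x75 at bit 0: 0x12f5
word = 0x12f5 → big-endian bytes:
  [0]=0x12  [1]=0xf5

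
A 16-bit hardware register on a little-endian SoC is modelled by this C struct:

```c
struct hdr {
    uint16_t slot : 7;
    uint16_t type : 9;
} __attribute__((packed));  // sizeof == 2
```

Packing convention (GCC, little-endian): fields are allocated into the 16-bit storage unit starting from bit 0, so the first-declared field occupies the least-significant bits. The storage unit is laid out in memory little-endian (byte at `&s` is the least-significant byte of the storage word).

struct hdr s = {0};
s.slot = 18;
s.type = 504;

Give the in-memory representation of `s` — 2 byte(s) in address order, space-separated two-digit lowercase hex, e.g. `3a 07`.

12 fc

[0+:7] slot=18 & 0x7f = 0x12; word=0x0012
[7+:9] type=504 & 0x1ff = 0x1f8; word=0xfc12
word = 0xfc12 → little-endian bytes:
  [0]=0x12  [1]=0xfc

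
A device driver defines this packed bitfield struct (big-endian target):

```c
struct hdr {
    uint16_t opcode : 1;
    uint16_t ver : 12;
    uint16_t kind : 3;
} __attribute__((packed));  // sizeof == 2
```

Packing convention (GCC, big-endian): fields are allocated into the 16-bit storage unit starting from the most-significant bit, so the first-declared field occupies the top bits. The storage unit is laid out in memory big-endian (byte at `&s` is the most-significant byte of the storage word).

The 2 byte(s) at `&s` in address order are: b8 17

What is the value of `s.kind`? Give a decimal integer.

7

[0]=0xb8 [1]=0x17 (big-endian) → word 0xb817
opcode [15+:1] = (word>>15) & 0x1 = 1
ver [3+:12] = (word>>3) & 0xfff = 1794
kind [0+:3] = (word>>0) & 0x7 = 7  ←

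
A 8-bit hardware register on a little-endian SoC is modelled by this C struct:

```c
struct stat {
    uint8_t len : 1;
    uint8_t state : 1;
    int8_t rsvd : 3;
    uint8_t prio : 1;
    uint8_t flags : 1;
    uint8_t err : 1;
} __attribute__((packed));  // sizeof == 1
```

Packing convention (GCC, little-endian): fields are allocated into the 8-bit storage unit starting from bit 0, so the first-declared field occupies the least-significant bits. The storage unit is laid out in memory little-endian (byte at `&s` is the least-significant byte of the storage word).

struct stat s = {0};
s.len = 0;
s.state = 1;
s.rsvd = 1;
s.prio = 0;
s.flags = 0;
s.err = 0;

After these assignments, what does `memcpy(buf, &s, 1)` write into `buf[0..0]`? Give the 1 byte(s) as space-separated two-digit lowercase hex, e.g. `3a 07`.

[0+:1] len=0 & 0x1 = 0x0; word=0x00
[1+:1] state=1 & 0x1 = 0x1; word=0x02
[2+:3] rsvd=1 & 0x7 = 0x1; word=0x06
[5+:1] prio=0 & 0x1 = 0x0; word=0x06
[6+:1] flags=0 & 0x1 = 0x0; word=0x06
[7+:1] err=0 & 0x1 = 0x0; word=0x06
word = 0x06 → little-endian bytes:
  [0]=0x06

06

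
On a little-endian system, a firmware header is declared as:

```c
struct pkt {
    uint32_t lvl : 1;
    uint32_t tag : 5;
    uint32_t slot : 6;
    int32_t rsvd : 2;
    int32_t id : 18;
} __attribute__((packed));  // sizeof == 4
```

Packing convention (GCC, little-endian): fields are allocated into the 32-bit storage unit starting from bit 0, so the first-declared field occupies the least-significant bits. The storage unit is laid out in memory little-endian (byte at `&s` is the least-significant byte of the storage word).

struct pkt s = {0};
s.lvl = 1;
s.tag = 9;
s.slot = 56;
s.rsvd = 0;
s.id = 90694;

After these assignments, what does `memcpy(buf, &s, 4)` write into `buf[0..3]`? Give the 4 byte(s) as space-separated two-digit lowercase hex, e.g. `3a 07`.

lvl (1b) val=1 bits=0x1 at bit 0: 0x00000001
tag (5b) val=9 bits=0x9 at bit 1: 0x00000013
slot (6b) val=56 bits=0x38 at bit 6: 0x00000e13
rsvd (2b) val=0 bits=0x0 at bit 12: 0x00000e13
id (18b) val=90694 bits=0x16246 at bit 14: 0x58918e13
word = 0x58918e13 → little-endian bytes:
  [0]=0x13  [1]=0x8e  [2]=0x91  [3]=0x58

13 8e 91 58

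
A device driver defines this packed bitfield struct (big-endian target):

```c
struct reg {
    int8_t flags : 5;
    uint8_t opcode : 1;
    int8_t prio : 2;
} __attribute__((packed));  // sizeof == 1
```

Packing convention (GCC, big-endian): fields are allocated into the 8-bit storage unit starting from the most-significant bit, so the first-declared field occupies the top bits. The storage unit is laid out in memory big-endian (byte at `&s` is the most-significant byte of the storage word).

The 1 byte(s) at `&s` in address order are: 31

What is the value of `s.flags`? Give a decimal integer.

[0]=0x31 (big-endian) → word 0x31
flags [3+:5] = (word>>3) & 0x1f = 6  ←
opcode [2+:1] = (word>>2) & 0x1 = 0
prio [0+:2] = (word>>0) & 0x3 = 1
flags signed 5b, MSB=0: value = 6

6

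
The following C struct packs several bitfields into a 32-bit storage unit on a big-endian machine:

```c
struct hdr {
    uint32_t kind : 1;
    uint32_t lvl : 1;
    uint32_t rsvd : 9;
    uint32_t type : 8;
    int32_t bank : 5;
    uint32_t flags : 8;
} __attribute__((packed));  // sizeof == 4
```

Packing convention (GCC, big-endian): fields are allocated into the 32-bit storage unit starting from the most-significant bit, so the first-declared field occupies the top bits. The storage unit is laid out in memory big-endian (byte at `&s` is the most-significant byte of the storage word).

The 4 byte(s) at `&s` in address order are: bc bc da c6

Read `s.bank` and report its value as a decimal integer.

[0]=0xbc [1]=0xbc [2]=0xda [3]=0xc6 (big-endian) → word 0xbcbcdac6
kind:1 @ bit 31 → (0xbcbcdac6>>31)&0x1 = 0x1
lvl:1 @ bit 30 → (0xbcbcdac6>>30)&0x1 = 0x0
rsvd:9 @ bit 21 → (0xbcbcdac6>>21)&0x1ff = 0x1e5
type:8 @ bit 13 → (0xbcbcdac6>>13)&0xff = 0xe6
bank:5 @ bit 8 → (0xbcbcdac6>>8)&0x1f = 0x1a  ←
flags:8 @ bit 0 → (0xbcbcdac6>>0)&0xff = 0xc6
bank signed 5b, MSB=1: 26 - 32 = -6

-6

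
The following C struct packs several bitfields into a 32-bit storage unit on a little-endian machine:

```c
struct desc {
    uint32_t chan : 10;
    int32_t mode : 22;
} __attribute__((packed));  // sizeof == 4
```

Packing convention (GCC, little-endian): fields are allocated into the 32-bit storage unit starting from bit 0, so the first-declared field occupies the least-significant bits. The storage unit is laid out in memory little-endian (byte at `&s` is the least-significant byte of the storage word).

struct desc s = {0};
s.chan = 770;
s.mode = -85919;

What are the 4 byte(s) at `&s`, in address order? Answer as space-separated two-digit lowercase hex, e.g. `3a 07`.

chan:10 = 770 → 0x302 << 0 → word 0x00000302
mode:22 = -85919 → 0x3eb061 << 10 → word 0xfac18702
word = 0xfac18702 → little-endian bytes:
  [0]=0x02  [1]=0x87  [2]=0xc1  [3]=0xfa

02 87 c1 fa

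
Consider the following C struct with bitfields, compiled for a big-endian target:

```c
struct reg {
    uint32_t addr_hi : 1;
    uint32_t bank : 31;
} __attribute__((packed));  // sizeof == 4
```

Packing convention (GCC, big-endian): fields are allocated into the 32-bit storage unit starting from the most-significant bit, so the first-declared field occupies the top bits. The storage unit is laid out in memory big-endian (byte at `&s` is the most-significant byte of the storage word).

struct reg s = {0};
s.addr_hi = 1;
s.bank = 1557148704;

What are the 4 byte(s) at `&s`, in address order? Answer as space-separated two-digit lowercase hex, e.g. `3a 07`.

dc d0 34 20

addr_hi (1b) val=1 bits=0x1 at bit 31: 0x80000000
bank (31b) val=1557148704 bits=0x5cd03420 at bit 0: 0xdcd03420
word = 0xdcd03420 → big-endian bytes:
  [0]=0xdc  [1]=0xd0  [2]=0x34  [3]=0x20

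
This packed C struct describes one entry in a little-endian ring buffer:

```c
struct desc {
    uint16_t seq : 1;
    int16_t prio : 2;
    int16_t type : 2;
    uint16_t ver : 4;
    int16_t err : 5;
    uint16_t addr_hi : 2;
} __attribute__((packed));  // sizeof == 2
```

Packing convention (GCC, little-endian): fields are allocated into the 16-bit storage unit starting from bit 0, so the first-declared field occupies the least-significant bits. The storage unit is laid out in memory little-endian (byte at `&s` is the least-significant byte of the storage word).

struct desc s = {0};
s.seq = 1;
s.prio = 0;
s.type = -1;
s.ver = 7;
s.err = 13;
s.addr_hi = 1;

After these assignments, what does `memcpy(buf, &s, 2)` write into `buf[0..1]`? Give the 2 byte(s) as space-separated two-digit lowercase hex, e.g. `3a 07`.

f9 5a

seq:1 = 1 → 0x1 << 0 → word 0x0001
prio:2 = 0 → 0x0 << 1 → word 0x0001
type:2 = -1 → 0x3 << 3 → word 0x0019
ver:4 = 7 → 0x7 << 5 → word 0x00f9
err:5 = 13 → 0xd << 9 → word 0x1af9
addr_hi:2 = 1 → 0x1 << 14 → word 0x5af9
word = 0x5af9 → little-endian bytes:
  [0]=0xf9  [1]=0x5a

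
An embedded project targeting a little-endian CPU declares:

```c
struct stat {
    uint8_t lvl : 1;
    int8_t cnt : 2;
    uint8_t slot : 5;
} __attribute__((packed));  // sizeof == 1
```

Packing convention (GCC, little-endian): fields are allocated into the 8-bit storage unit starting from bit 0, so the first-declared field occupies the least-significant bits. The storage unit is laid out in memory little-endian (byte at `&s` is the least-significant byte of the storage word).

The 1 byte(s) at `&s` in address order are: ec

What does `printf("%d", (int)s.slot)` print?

[0]=0xec (little-endian) → word 0xec
lvl:1 @ bit 0 → (0xec>>0)&0x1 = 0x0
cnt:2 @ bit 1 → (0xec>>1)&0x3 = 0x2
slot:5 @ bit 3 → (0xec>>3)&0x1f = 0x1d  ←

29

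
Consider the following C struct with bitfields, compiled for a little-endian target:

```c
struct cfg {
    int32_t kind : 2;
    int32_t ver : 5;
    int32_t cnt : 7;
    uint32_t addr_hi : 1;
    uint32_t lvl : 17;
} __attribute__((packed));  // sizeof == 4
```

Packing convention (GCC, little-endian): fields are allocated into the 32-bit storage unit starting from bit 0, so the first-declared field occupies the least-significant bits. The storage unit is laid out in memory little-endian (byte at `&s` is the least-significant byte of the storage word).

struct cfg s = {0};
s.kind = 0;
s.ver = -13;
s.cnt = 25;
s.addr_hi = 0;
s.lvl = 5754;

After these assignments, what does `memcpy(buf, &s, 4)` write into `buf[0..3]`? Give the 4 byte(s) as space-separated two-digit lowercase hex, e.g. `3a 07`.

cc 0c 3d 0b

[0+:2] kind=0 & 0x3 = 0x0; word=0x00000000
[2+:5] ver=-13 & 0x1f = 0x13; word=0x0000004c
[7+:7] cnt=25 & 0x7f = 0x19; word=0x00000ccc
[14+:1] addr_hi=0 & 0x1 = 0x0; word=0x00000ccc
[15+:17] lvl=5754 & 0x1ffff = 0x167a; word=0x0b3d0ccc
word = 0x0b3d0ccc → little-endian bytes:
  [0]=0xcc  [1]=0x0c  [2]=0x3d  [3]=0x0b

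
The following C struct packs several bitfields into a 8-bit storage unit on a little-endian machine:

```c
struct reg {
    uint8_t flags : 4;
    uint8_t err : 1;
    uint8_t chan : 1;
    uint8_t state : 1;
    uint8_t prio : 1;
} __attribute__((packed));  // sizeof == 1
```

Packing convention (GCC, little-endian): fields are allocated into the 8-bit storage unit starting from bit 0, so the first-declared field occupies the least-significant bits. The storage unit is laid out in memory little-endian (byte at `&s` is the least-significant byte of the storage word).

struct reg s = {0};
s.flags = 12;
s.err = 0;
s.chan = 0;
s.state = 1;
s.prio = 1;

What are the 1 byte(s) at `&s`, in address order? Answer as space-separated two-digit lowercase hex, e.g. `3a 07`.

[0+:4] flags=12 & 0xf = 0xc; word=0x0c
[4+:1] err=0 & 0x1 = 0x0; word=0x0c
[5+:1] chan=0 & 0x1 = 0x0; word=0x0c
[6+:1] state=1 & 0x1 = 0x1; word=0x4c
[7+:1] prio=1 & 0x1 = 0x1; word=0xcc
word = 0xcc → little-endian bytes:
  [0]=0xcc

cc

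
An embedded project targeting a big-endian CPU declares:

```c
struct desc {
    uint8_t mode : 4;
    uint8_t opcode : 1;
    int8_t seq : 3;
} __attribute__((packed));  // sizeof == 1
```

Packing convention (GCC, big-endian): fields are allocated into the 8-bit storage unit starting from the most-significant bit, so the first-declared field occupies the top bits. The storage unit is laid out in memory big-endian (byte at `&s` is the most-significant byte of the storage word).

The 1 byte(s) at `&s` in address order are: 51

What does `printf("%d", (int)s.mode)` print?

[0]=0x51 (big-endian) → word 0x51
mode:4 @ bit 4 → (0x51>>4)&0xf = 0x5  ←
opcode:1 @ bit 3 → (0x51>>3)&0x1 = 0x0
seq:3 @ bit 0 → (0x51>>0)&0x7 = 0x1

5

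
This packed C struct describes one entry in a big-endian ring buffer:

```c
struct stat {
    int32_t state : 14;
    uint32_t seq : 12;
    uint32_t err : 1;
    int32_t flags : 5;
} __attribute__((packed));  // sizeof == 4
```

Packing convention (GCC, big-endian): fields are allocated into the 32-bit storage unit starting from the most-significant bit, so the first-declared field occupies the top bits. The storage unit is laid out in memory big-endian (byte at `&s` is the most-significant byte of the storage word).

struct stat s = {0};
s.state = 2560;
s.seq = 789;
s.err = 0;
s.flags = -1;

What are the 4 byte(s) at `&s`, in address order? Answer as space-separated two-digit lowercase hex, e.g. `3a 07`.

28 00 c5 5f

state (14b) val=2560 bits=0xa00 at bit 18: 0x28000000
seq (12b) val=789 bits=0x315 at bit 6: 0x2800c540
err (1b) val=0 bits=0x0 at bit 5: 0x2800c540
flags (5b) val=-1 bits=0x1f at bit 0: 0x2800c55f
word = 0x2800c55f → big-endian bytes:
  [0]=0x28  [1]=0x00  [2]=0xc5  [3]=0x5f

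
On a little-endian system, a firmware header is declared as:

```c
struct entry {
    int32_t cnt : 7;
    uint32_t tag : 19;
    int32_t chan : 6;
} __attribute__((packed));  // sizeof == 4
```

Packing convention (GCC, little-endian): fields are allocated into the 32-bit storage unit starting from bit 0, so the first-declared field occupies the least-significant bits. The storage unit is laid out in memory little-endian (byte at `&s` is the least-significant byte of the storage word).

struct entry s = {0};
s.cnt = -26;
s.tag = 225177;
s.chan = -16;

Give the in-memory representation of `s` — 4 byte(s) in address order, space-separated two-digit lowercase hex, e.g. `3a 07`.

[0+:7] cnt=-26 & 0x7f = 0x66; word=0x00000066
[7+:19] tag=225177 & 0x7ffff = 0x36f99; word=0x01b7cce6
[26+:6] chan=-16 & 0x3f = 0x30; word=0xc1b7cce6
word = 0xc1b7cce6 → little-endian bytes:
  [0]=0xe6  [1]=0xcc  [2]=0xb7  [3]=0xc1

e6 cc b7 c1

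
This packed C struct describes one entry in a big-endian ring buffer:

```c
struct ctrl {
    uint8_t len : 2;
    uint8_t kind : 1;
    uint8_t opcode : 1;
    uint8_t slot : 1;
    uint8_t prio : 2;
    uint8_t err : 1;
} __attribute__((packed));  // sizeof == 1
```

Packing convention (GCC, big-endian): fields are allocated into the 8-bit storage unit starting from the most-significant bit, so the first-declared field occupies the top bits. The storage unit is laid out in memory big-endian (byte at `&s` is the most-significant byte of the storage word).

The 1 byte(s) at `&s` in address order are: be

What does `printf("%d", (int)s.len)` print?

2

[0]=0xbe (big-endian) → word 0xbe
len:2 @ bit 6 → (0xbe>>6)&0x3 = 0x2  ←
kind:1 @ bit 5 → (0xbe>>5)&0x1 = 0x1
opcode:1 @ bit 4 → (0xbe>>4)&0x1 = 0x1
slot:1 @ bit 3 → (0xbe>>3)&0x1 = 0x1
prio:2 @ bit 1 → (0xbe>>1)&0x3 = 0x3
err:1 @ bit 0 → (0xbe>>0)&0x1 = 0x0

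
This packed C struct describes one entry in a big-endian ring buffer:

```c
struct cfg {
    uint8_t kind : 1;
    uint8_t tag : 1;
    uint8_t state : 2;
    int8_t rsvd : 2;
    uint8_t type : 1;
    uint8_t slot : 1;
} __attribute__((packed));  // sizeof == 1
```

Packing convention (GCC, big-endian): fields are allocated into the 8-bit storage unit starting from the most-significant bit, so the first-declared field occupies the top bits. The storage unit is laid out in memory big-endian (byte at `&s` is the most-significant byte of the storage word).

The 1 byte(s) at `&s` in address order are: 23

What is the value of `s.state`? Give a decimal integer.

[0]=0x23 (big-endian) → word 0x23
kind:1 @ bit 7 → (0x23>>7)&0x1 = 0x0
tag:1 @ bit 6 → (0x23>>6)&0x1 = 0x0
state:2 @ bit 4 → (0x23>>4)&0x3 = 0x2  ←
rsvd:2 @ bit 2 → (0x23>>2)&0x3 = 0x0
type:1 @ bit 1 → (0x23>>1)&0x1 = 0x1
slot:1 @ bit 0 → (0x23>>0)&0x1 = 0x1

2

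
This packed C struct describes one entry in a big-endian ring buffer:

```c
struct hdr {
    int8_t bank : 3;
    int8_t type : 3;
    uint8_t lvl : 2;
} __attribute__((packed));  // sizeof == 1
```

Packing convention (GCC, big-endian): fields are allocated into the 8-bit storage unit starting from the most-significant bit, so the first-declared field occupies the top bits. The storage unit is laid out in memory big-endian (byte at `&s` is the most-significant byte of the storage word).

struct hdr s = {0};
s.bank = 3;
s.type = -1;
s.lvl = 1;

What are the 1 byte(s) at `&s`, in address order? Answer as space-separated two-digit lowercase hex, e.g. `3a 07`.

[5+:3] bank=3 & 0x7 = 0x3; word=0x60
[2+:3] type=-1 & 0x7 = 0x7; word=0x7c
[0+:2] lvl=1 & 0x3 = 0x1; word=0x7d
word = 0x7d → big-endian bytes:
  [0]=0x7d

7d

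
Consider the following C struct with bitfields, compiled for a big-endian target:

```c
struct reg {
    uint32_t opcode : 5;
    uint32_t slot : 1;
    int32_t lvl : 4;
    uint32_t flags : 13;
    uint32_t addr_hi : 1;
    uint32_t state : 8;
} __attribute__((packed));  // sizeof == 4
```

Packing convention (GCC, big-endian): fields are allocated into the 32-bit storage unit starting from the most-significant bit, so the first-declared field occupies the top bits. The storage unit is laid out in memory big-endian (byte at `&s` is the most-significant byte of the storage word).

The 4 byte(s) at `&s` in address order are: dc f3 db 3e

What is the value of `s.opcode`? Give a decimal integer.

[0]=0xdc [1]=0xf3 [2]=0xdb [3]=0x3e (big-endian) → word 0xdcf3db3e
opcode:5 @ bit 27 → (0xdcf3db3e>>27)&0x1f = 0x1b  ←
slot:1 @ bit 26 → (0xdcf3db3e>>26)&0x1 = 0x1
lvl:4 @ bit 22 → (0xdcf3db3e>>22)&0xf = 0x3
flags:13 @ bit 9 → (0xdcf3db3e>>9)&0x1fff = 0x19ed
addr_hi:1 @ bit 8 → (0xdcf3db3e>>8)&0x1 = 0x1
state:8 @ bit 0 → (0xdcf3db3e>>0)&0xff = 0x3e

27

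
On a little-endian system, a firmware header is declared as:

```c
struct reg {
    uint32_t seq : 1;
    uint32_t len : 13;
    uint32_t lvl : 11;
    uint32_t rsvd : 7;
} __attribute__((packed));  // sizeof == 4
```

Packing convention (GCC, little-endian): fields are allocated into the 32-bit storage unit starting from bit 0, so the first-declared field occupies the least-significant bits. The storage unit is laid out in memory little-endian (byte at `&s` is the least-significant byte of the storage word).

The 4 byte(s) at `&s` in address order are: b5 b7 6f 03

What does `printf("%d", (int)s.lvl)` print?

[0]=0xb5 [1]=0xb7 [2]=0x6f [3]=0x03 (little-endian) → word 0x036fb7b5
seq [0+:1] = (word>>0) & 0x1 = 1
len [1+:13] = (word>>1) & 0x1fff = 7130
lvl [14+:11] = (word>>14) & 0x7ff = 1470  ←
rsvd [25+:7] = (word>>25) & 0x7f = 1

1470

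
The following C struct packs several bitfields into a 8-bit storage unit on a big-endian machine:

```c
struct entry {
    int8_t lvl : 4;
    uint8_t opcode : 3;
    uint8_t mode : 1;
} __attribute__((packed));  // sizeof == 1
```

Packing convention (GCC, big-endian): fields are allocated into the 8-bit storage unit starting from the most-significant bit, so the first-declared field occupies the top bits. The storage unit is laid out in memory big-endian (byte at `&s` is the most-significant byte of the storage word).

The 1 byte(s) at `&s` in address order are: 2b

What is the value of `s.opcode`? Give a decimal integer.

5

[0]=0x2b (big-endian) → word 0x2b
lvl:4 @ bit 4 → (0x2b>>4)&0xf = 0x2
opcode:3 @ bit 1 → (0x2b>>1)&0x7 = 0x5  ←
mode:1 @ bit 0 → (0x2b>>0)&0x1 = 0x1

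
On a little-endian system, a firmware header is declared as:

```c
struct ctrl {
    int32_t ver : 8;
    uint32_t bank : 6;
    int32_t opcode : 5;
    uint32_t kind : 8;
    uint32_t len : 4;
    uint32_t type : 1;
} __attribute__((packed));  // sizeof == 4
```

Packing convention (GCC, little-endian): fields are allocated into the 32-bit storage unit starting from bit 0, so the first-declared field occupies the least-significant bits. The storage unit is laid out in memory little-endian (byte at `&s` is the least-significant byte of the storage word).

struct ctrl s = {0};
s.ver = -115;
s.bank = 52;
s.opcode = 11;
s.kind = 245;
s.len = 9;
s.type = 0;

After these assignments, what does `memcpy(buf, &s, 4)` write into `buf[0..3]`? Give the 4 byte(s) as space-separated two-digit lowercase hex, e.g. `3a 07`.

ver:8 = -115 → 0x8d << 0 → word 0x0000008d
bank:6 = 52 → 0x34 << 8 → word 0x0000348d
opcode:5 = 11 → 0xb << 14 → word 0x0002f48d
kind:8 = 245 → 0xf5 << 19 → word 0x07aaf48d
len:4 = 9 → 0x9 << 27 → word 0x4faaf48d
type:1 = 0 → 0x0 << 31 → word 0x4faaf48d
word = 0x4faaf48d → little-endian bytes:
  [0]=0x8d  [1]=0xf4  [2]=0xaa  [3]=0x4f

8d f4 aa 4f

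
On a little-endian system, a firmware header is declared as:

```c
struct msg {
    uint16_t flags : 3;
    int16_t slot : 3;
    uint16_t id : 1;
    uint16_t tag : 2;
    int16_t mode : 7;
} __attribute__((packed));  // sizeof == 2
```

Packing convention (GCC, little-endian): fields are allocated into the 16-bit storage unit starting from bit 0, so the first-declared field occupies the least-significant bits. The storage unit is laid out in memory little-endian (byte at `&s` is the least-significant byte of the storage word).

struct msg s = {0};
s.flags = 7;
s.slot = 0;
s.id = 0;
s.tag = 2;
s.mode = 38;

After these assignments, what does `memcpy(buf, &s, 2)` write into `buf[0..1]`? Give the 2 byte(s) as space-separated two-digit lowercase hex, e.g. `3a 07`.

flags:3 = 7 → 0x7 << 0 → word 0x0007
slot:3 = 0 → 0x0 << 3 → word 0x0007
id:1 = 0 → 0x0 << 6 → word 0x0007
tag:2 = 2 → 0x2 << 7 → word 0x0107
mode:7 = 38 → 0x26 << 9 → word 0x4d07
word = 0x4d07 → little-endian bytes:
  [0]=0x07  [1]=0x4d

07 4d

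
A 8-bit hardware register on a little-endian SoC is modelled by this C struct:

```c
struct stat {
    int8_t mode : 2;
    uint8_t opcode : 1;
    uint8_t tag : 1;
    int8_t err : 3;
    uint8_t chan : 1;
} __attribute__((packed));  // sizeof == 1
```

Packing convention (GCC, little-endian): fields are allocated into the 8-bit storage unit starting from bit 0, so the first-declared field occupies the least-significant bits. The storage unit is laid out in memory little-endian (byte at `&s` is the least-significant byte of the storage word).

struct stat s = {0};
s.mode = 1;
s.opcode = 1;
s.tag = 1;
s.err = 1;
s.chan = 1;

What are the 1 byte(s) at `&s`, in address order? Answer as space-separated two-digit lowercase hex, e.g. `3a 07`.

[0+:2] mode=1 & 0x3 = 0x1; word=0x01
[2+:1] opcode=1 & 0x1 = 0x1; word=0x05
[3+:1] tag=1 & 0x1 = 0x1; word=0x0d
[4+:3] err=1 & 0x7 = 0x1; word=0x1d
[7+:1] chan=1 & 0x1 = 0x1; word=0x9d
word = 0x9d → little-endian bytes:
  [0]=0x9d

9d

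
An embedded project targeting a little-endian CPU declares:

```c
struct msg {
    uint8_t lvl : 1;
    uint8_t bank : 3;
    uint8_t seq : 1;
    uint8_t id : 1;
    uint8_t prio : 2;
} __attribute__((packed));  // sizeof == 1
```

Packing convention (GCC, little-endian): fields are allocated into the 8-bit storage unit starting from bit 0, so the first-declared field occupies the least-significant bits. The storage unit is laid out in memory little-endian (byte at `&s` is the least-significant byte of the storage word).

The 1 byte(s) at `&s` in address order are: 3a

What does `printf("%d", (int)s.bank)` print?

[0]=0x3a (little-endian) → word 0x3a
lvl [0+:1] = (word>>0) & 0x1 = 0
bank [1+:3] = (word>>1) & 0x7 = 5  ←
seq [4+:1] = (word>>4) & 0x1 = 1
id [5+:1] = (word>>5) & 0x1 = 1
prio [6+:2] = (word>>6) & 0x3 = 0

5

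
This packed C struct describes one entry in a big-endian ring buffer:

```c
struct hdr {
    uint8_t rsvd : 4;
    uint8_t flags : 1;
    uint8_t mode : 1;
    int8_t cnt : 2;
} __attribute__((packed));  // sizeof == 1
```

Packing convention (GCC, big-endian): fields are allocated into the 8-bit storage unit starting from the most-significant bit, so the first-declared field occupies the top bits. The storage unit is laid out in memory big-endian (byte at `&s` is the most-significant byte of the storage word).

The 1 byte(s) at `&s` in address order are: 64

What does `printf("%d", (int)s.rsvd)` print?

[0]=0x64 (big-endian) → word 0x64
rsvd [4+:4] = (word>>4) & 0xf = 6  ←
flags [3+:1] = (word>>3) & 0x1 = 0
mode [2+:1] = (word>>2) & 0x1 = 1
cnt [0+:2] = (word>>0) & 0x3 = 0

6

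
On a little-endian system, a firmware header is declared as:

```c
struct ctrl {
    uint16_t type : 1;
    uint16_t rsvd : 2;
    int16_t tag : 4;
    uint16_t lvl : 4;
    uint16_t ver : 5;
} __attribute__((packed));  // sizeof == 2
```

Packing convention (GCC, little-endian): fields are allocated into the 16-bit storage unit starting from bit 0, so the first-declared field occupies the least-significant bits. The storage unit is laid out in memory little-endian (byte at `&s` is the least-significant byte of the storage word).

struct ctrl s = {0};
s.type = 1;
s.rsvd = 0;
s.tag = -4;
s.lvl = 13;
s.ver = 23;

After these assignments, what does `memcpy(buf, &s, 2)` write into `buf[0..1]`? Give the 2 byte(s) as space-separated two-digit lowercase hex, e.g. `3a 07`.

e1 be

type:1 = 1 → 0x1 << 0 → word 0x0001
rsvd:2 = 0 → 0x0 << 1 → word 0x0001
tag:4 = -4 → 0xc << 3 → word 0x0061
lvl:4 = 13 → 0xd << 7 → word 0x06e1
ver:5 = 23 → 0x17 << 11 → word 0xbee1
word = 0xbee1 → little-endian bytes:
  [0]=0xe1  [1]=0xbe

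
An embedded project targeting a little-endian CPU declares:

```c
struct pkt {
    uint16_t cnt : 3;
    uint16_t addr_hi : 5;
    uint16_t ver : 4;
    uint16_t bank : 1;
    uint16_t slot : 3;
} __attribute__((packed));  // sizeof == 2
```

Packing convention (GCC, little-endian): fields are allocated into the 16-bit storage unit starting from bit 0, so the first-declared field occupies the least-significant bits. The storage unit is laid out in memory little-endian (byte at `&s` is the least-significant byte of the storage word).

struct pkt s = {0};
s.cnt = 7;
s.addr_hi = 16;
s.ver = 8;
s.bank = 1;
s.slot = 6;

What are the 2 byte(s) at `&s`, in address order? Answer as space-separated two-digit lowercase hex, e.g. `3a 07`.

87 d8

cnt (3b) val=7 bits=0x7 at bit 0: 0x0007
addr_hi (5b) val=16 bits=0x10 at bit 3: 0x0087
ver (4b) val=8 bits=0x8 at bit 8: 0x0887
bank (1b) val=1 bits=0x1 at bit 12: 0x1887
slot (3b) val=6 bits=0x6 at bit 13: 0xd887
word = 0xd887 → little-endian bytes:
  [0]=0x87  [1]=0xd8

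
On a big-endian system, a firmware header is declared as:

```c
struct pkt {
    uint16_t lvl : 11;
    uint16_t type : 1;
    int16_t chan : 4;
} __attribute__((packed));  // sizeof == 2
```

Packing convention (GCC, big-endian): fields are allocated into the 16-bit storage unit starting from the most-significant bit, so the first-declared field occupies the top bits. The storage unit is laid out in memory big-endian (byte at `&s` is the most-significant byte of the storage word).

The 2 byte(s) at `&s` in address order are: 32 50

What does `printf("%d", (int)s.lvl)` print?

402

[0]=0x32 [1]=0x50 (big-endian) → word 0x3250
lvl [5+:11] = (word>>5) & 0x7ff = 402  ←
type [4+:1] = (word>>4) & 0x1 = 1
chan [0+:4] = (word>>0) & 0xf = 0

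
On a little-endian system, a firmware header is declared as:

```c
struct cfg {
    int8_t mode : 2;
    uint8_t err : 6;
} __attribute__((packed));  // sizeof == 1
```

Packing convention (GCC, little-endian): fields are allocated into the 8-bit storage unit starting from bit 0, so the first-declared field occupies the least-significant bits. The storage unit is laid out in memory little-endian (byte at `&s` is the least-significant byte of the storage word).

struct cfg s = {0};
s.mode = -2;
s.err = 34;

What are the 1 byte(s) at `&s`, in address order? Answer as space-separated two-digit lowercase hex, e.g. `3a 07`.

[0+:2] mode=-2 & 0x3 = 0x2; word=0x02
[2+:6] err=34 & 0x3f = 0x22; word=0x8a
word = 0x8a → little-endian bytes:
  [0]=0x8a

8a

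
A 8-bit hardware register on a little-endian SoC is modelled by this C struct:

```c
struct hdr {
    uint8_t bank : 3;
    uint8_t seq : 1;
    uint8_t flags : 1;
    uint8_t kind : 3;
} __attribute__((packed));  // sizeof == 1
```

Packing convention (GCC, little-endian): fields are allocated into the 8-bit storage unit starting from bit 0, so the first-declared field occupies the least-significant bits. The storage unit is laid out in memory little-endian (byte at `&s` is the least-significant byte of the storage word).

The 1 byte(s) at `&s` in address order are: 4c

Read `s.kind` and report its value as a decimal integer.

[0]=0x4c (little-endian) → word 0x4c
bank [0+:3] = (word>>0) & 0x7 = 4
seq [3+:1] = (word>>3) & 0x1 = 1
flags [4+:1] = (word>>4) & 0x1 = 0
kind [5+:3] = (word>>5) & 0x7 = 2  ←

2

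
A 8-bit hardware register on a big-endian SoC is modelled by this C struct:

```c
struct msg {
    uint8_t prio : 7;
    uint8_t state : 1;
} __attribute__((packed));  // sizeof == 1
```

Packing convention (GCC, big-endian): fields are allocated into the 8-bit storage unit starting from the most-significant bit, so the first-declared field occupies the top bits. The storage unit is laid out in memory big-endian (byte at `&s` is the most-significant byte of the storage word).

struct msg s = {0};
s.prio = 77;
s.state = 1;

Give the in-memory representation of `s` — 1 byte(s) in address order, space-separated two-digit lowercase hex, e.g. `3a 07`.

9b

prio (7b) val=77 bits=0x4d at bit 1: 0x9a
state (1b) val=1 bits=0x1 at bit 0: 0x9b
word = 0x9b → big-endian bytes:
  [0]=0x9b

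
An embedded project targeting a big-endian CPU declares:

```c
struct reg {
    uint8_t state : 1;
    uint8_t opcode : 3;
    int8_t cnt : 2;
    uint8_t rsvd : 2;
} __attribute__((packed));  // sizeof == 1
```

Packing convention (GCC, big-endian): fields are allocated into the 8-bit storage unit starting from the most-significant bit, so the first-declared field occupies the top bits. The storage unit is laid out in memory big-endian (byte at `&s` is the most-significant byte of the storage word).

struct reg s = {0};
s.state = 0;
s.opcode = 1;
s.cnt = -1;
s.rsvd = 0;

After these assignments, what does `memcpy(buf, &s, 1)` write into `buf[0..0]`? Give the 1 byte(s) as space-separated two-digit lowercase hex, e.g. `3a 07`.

state:1 = 0 → 0x0 << 7 → word 0x00
opcode:3 = 1 → 0x1 << 4 → word 0x10
cnt:2 = -1 → 0x3 << 2 → word 0x1c
rsvd:2 = 0 → 0x0 << 0 → word 0x1c
word = 0x1c → big-endian bytes:
  [0]=0x1c

1c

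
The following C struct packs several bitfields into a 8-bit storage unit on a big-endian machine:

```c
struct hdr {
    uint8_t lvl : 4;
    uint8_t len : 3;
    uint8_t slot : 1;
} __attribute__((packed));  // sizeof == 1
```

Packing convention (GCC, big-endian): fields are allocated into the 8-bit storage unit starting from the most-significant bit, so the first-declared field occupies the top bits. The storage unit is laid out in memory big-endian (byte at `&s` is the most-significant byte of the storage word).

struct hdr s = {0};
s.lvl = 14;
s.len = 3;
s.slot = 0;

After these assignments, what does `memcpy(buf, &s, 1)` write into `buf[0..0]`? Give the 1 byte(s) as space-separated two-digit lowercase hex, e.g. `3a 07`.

e6

lvl:4 = 14 → 0xe << 4 → word 0xe0
len:3 = 3 → 0x3 << 1 → word 0xe6
slot:1 = 0 → 0x0 << 0 → word 0xe6
word = 0xe6 → big-endian bytes:
  [0]=0xe6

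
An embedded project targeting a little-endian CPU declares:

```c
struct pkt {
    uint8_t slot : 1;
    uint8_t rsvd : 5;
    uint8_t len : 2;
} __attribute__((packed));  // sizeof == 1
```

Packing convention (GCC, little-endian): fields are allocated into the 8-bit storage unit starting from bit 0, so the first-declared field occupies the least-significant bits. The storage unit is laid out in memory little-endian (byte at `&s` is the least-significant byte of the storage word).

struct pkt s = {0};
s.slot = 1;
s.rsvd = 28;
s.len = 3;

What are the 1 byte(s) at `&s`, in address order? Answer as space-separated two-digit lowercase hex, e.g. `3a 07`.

f9

[0+:1] slot=1 & 0x1 = 0x1; word=0x01
[1+:5] rsvd=28 & 0x1f = 0x1c; word=0x39
[6+:2] len=3 & 0x3 = 0x3; word=0xf9
word = 0xf9 → little-endian bytes:
  [0]=0xf9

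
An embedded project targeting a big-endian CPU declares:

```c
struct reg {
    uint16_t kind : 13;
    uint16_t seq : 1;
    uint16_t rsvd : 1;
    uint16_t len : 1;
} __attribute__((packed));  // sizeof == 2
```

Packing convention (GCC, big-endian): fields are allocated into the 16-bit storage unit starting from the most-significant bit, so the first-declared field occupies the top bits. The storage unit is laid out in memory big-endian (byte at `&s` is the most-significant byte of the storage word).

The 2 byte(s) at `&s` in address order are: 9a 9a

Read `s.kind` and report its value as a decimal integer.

[0]=0x9a [1]=0x9a (big-endian) → word 0x9a9a
kind:13 @ bit 3 → (0x9a9a>>3)&0x1fff = 0x1353  ←
seq:1 @ bit 2 → (0x9a9a>>2)&0x1 = 0x0
rsvd:1 @ bit 1 → (0x9a9a>>1)&0x1 = 0x1
len:1 @ bit 0 → (0x9a9a>>0)&0x1 = 0x0

4947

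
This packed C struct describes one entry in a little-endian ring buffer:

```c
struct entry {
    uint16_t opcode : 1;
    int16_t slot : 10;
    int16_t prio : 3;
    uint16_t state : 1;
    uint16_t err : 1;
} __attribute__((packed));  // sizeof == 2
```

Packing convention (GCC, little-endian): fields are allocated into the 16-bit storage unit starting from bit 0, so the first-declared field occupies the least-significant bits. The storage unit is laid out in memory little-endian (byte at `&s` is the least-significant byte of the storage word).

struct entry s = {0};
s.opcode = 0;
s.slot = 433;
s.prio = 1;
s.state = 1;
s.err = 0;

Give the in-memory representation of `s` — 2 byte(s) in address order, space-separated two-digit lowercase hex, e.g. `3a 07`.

62 4b

opcode:1 = 0 → 0x0 << 0 → word 0x0000
slot:10 = 433 → 0x1b1 << 1 → word 0x0362
prio:3 = 1 → 0x1 << 11 → word 0x0b62
state:1 = 1 → 0x1 << 14 → word 0x4b62
err:1 = 0 → 0x0 << 15 → word 0x4b62
word = 0x4b62 → little-endian bytes:
  [0]=0x62  [1]=0x4b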